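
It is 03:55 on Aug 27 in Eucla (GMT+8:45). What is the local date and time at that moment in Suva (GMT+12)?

In UTC: 03:55 − 8:45 = 19:10 on Aug 26.
Suva is UTC+12:00: 19:10 + 12:00 = 07:10 on Aug 27.

07:10 on August 27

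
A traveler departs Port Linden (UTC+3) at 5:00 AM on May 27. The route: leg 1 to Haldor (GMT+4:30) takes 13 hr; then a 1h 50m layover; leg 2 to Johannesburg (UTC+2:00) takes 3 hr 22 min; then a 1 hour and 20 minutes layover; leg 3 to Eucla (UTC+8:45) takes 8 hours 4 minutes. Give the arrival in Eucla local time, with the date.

Convert departure to UTC: 5:00 AM − 3:00 = 2:00 AM UTC on May 27.
Add 13 hours leg 1 → 3:00 PM UTC.
Add 1 hour 50 minutes layover in Haldor → 4:50 PM UTC.
Add 3 hours and 22 minutes leg 2 → 8:12 PM UTC.
Add 1 hour and 20 minutes layover in Johannesburg → 9:32 PM UTC.
Add 8 hours 4 minutes leg 3 → 5:36 AM UTC (May 28).
Eucla is UTC+8:45, so local arrival = 5:36 AM + 8:45 = 2:21 PM on May 28.

2:21 PM on May 28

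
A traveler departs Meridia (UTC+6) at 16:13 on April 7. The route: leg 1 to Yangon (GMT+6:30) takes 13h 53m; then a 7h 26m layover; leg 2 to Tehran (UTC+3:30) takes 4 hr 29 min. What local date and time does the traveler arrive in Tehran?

Convert departure to UTC: 16:13 − 6:00 = 10:13 UTC on Apr 7.
Add 13 hours and 53 minutes leg 1 → 00:06 UTC (Apr 8).
Add 7 hours 26 minutes layover in Yangon → 07:32 UTC.
Add 4 hours and 29 minutes leg 2 → 12:01 UTC.
Tehran is UTC+3:30, so local arrival = 12:01 + 3:30 = 15:31 on Apr 8.

15:31 on April 8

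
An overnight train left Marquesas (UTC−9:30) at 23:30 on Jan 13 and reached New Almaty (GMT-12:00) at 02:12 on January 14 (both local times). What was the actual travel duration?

5 hours 12 minutes

Departure in UTC: 23:30 + 9:30 = 09:00 on Jan 14.
Arrival in UTC: 02:12 + 12:00 = 14:12 on Jan 14.
Elapsed = 14:12 − 09:00 = 5 hours 12 minutes.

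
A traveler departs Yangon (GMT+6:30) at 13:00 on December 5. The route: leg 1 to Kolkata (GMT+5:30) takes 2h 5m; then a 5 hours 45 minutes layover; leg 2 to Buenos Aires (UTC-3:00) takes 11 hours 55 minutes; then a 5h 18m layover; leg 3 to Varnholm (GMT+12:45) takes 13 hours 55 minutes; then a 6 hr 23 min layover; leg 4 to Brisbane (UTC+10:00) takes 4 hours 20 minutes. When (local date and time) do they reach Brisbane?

18:11 on Dec 7

Convert departure to UTC: 13:00 − 6:30 = 06:30 UTC on Dec 5.
Add 2 hours and 5 minutes leg 1 → 08:35 UTC.
Add 5 hours and 45 minutes layover in Kolkata → 14:20 UTC.
Add 11 hours 55 minutes leg 2 → 02:15 UTC (Dec 6).
Add 5 hours 18 minutes layover in Buenos Aires → 07:33 UTC.
Add 13 hours 55 minutes leg 3 → 21:28 UTC.
Add 6 hours and 23 minutes layover in Varnholm → 03:51 UTC (Dec 7).
Add 4 hours 20 minutes leg 4 → 08:11 UTC.
Brisbane is UTC+10:00, so local arrival = 08:11 + 10:00 = 18:11 on Dec 7.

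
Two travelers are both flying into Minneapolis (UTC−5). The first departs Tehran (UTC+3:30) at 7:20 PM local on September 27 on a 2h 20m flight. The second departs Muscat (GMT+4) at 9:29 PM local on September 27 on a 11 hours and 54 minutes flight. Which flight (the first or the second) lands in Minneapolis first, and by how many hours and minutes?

Flight 1 in UTC: 7:20 PM − 3:30 = 3:50 PM on Sep 27.
+2 hours 20 minutes → arrive 6:10 PM UTC on Sep 27.
Flight 2 in UTC: 9:29 PM − 4:00 = 5:29 PM on Sep 27.
+11 hours and 54 minutes → arrive 5:23 AM UTC on Sep 28.
Flight 1 lands earlier by 11 hours 13 minutes.

the first, by 11 hours 13 minutes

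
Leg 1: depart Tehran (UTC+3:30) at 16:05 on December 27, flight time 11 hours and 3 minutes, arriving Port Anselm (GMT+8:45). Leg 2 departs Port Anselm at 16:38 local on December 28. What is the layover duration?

8 hours 15 minutes

Convert departure to UTC: 16:05 − 3:30 = 12:35 UTC on Dec 27.
Add 11 hours and 3 minutes flight time → 23:38 UTC.
Port Anselm is UTC+8:45, so local arrival = 23:38 + 8:45 = 08:23 on Dec 28.
Layover = 16:38 − 08:23 = 8 hours 15 minutes.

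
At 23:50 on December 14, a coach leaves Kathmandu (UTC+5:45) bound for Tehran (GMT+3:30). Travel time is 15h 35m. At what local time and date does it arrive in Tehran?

13:10 on December 15

Convert departure to UTC: 23:50 − 5:45 = 18:05 UTC on Dec 14.
Add 15 hours and 35 minutes travel time → 09:40 UTC (Dec 15).
Tehran is UTC+3:30, so local arrival = 09:40 + 3:30 = 13:10 on Dec 15.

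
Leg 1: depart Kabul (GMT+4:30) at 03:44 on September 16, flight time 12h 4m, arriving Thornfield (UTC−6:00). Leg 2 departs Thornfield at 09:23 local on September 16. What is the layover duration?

Convert departure to UTC: 03:44 − 4:30 = 23:14 UTC on Sep 15.
Add 12 hours and 4 minutes flight time → 11:18 UTC (Sep 16).
Thornfield is UTC−6:00, so local arrival = 11:18 − 6:00 = 05:18 on Sep 16.
Layover = 09:23 − 05:18 = 4 hours 5 minutes.

4 hours 5 minutes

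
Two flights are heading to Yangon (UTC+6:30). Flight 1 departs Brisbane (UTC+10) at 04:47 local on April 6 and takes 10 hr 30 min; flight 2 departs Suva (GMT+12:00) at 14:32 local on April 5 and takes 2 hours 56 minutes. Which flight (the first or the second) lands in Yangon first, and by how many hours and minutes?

Flight 1 in UTC: 04:47 − 10:00 = 18:47 on Apr 5.
+10 hours 30 minutes → arrive 05:17 UTC on Apr 6.
Flight 2 in UTC: 14:32 − 12:00 = 02:32 on Apr 5.
+2 hours and 56 minutes → arrive 05:28 UTC on Apr 5.
Flight 2 lands earlier by 23 hours 49 minutes.

the second, by 23 hours 49 minutes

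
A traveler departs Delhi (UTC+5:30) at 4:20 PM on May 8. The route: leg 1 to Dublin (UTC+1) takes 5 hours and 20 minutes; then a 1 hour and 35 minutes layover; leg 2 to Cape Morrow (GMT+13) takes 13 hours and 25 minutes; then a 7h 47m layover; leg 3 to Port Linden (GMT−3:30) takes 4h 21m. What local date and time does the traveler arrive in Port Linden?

Convert departure to UTC: 4:20 PM − 5:30 = 10:50 AM UTC on May 8.
Add 5 hours and 20 minutes leg 1 → 4:10 PM UTC.
Add 1 hour 35 minutes layover in Dublin → 5:45 PM UTC.
Add 13 hours and 25 minutes leg 2 → 7:10 AM UTC (May 9).
Add 7 hours 47 minutes layover in Cape Morrow → 2:57 PM UTC.
Add 4 hours and 21 minutes leg 3 → 7:18 PM UTC.
Port Linden is UTC−3:30, so local arrival = 7:18 PM − 3:30 = 3:48 PM on May 9.

3:48 PM on May 9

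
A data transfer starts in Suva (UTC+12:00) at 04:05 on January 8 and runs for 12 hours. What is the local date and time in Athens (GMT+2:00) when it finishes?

06:05 on January 8

Convert start to UTC: 04:05 − 12:00 = 16:05 UTC on Jan 7.
Add 12 hours duration → 04:05 UTC (Jan 8).
Athens is UTC+2:00, so local end time = 04:05 + 2:00 = 06:05 on Jan 8.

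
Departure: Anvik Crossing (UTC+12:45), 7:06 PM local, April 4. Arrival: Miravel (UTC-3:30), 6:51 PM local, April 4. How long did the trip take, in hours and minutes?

16 hours

Departure in UTC: 7:06 PM − 12:45 = 6:21 AM on Apr 4.
Arrival in UTC: 6:51 PM + 3:30 = 10:21 PM on Apr 4.
Elapsed = 10:21 PM − 6:21 AM = 16 hours.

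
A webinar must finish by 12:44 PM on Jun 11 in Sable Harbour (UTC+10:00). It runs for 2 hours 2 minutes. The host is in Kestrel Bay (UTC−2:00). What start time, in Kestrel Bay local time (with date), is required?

Target end time in UTC: 12:44 PM − 10:00 = 2:44 AM on Jun 11.
Subtract 2 hours and 2 minutes → start 12:42 AM UTC on Jun 11.
Kestrel Bay is UTC−2:00: 12:42 AM − 2:00 = 10:42 PM on Jun 10.

10:42 PM on Jun 10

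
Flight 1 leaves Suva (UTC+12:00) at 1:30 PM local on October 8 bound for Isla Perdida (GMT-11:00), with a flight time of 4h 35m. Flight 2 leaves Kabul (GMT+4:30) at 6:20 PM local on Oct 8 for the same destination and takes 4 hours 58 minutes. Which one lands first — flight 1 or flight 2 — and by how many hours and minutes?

the first, by 12 hours 43 minutes

Flight 1 in UTC: 1:30 PM − 12:00 = 1:30 AM on Oct 8.
+4 hours and 35 minutes → arrive 6:05 AM UTC on Oct 8.
Flight 2 in UTC: 6:20 PM − 4:30 = 1:50 PM on Oct 8.
+4 hours and 58 minutes → arrive 6:48 PM UTC on Oct 8.
Flight 1 lands earlier by 12 hours 43 minutes.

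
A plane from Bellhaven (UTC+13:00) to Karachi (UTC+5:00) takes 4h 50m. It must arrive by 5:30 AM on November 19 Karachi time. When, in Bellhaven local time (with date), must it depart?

8:40 AM on Nov 19

Target arrival in UTC: 5:30 AM − 5:00 = 12:30 AM on Nov 19.
Subtract 4 hours 50 minutes → departure 7:40 PM UTC on Nov 18.
Bellhaven is UTC+13:00: 7:40 PM + 13:00 = 8:40 AM on Nov 19.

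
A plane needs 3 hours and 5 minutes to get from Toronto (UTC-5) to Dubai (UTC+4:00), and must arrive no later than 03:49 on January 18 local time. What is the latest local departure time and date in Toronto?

15:44 on January 17

Target arrival in UTC: 03:49 − 4:00 = 23:49 on Jan 17.
Subtract 3 hours and 5 minutes → departure 20:44 UTC on Jan 17.
Toronto is UTC−5:00: 20:44 − 5:00 = 15:44 on Jan 17.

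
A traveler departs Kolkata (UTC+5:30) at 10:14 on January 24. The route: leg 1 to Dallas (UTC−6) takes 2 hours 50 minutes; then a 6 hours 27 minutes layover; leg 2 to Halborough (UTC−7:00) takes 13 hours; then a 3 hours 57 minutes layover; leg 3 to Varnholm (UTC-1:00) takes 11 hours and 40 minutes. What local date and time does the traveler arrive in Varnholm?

Convert departure to UTC: 10:14 − 5:30 = 04:44 UTC on Jan 24.
Add 2 hours 50 minutes leg 1 → 07:34 UTC.
Add 6 hours 27 minutes layover in Dallas → 14:01 UTC.
Add 13 hours leg 2 → 03:01 UTC (Jan 25).
Add 3 hours 57 minutes layover in Halborough → 06:58 UTC.
Add 11 hours and 40 minutes leg 3 → 18:38 UTC.
Varnholm is UTC−1:00, so local arrival = 18:38 − 1:00 = 17:38 on Jan 25.

17:38 on January 25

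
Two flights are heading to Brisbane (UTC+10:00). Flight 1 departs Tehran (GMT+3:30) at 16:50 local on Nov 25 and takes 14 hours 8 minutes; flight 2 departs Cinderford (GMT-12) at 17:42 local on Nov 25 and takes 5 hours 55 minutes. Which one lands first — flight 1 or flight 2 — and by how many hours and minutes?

the first, by 8 hours 9 minutes

Flight 1 in UTC: 16:50 − 3:30 = 13:20 on Nov 25.
+14 hours and 8 minutes → arrive 03:28 UTC on Nov 26.
Flight 2 in UTC: 17:42 + 12:00 = 05:42 on Nov 26.
+5 hours 55 minutes → arrive 11:37 UTC on Nov 26.
Flight 1 lands earlier by 8 hours 9 minutes.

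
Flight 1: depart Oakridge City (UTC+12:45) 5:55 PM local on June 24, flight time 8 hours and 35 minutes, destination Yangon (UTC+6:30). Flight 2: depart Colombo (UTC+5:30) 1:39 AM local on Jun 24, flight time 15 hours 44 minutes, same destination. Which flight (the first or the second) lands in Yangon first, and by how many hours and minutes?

Flight 1 in UTC: 5:55 PM − 12:45 = 5:10 AM on Jun 24.
+8 hours and 35 minutes → arrive 1:45 PM UTC on Jun 24.
Flight 2 in UTC: 1:39 AM − 5:30 = 8:09 PM on Jun 23.
+15 hours and 44 minutes → arrive 11:53 AM UTC on Jun 24.
Flight 2 lands earlier by 1 hour 52 minutes.

the second, by 1 hour 52 minutes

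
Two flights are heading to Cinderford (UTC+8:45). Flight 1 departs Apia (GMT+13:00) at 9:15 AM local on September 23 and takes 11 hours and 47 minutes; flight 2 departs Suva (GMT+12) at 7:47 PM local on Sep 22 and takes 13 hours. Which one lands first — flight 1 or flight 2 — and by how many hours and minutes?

Flight 1 in UTC: 9:15 AM − 13:00 = 8:15 PM on Sep 22.
+11 hours 47 minutes → arrive 8:02 AM UTC on Sep 23.
Flight 2 in UTC: 7:47 PM − 12:00 = 7:47 AM on Sep 22.
+13 hours → arrive 8:47 PM UTC on Sep 22.
Flight 2 lands earlier by 11 hours 15 minutes.

the second, by 11 hours 15 minutes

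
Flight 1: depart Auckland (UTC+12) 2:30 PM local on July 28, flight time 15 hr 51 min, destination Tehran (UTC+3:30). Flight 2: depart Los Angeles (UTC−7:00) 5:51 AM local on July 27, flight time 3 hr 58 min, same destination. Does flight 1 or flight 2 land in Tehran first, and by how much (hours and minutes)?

the second, by 25 hours 32 minutes

Flight 1 in UTC: 2:30 PM − 12:00 = 2:30 AM on Jul 28.
+15 hours 51 minutes → arrive 6:21 PM UTC on Jul 28.
Flight 2 in UTC: 5:51 AM + 7:00 = 12:51 PM on Jul 27.
+3 hours and 58 minutes → arrive 4:49 PM UTC on Jul 27.
Flight 2 lands earlier by 25 hours 32 minutes.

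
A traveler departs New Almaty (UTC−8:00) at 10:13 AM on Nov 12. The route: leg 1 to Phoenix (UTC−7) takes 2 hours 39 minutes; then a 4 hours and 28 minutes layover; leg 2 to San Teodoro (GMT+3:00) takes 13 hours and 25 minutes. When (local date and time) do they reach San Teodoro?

Convert departure to UTC: 10:13 AM + 8:00 = 6:13 PM UTC on Nov 12.
Add 2 hours 39 minutes leg 1 → 8:52 PM UTC.
Add 4 hours 28 minutes layover in Phoenix → 1:20 AM UTC (Nov 13).
Add 13 hours and 25 minutes leg 2 → 2:45 PM UTC.
San Teodoro is UTC+3:00, so local arrival = 2:45 PM + 3:00 = 5:45 PM on Nov 13.

5:45 PM on November 13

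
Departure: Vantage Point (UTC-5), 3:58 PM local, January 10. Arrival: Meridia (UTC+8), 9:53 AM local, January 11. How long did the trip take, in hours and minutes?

4 hours 55 minutes

Departure in UTC: 3:58 PM + 5:00 = 8:58 PM on Jan 10.
Arrival in UTC: 9:53 AM − 8:00 = 1:53 AM on Jan 11.
Elapsed = 1:53 AM − 8:58 PM (+1 day) = 4 hours 55 minutes.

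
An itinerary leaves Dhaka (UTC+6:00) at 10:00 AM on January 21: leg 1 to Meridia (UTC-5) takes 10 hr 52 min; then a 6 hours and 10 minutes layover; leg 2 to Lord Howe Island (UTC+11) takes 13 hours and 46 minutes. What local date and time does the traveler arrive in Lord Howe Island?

Convert departure to UTC: 10:00 AM − 6:00 = 4:00 AM UTC on Jan 21.
Add 10 hours and 52 minutes leg 1 → 2:52 PM UTC.
Add 6 hours 10 minutes layover in Meridia → 9:02 PM UTC.
Add 13 hours 46 minutes leg 2 → 10:48 AM UTC (Jan 22).
Lord Howe Island is UTC+11:00, so local arrival = 10:48 AM + 11:00 = 9:48 PM on Jan 22.

9:48 PM on January 22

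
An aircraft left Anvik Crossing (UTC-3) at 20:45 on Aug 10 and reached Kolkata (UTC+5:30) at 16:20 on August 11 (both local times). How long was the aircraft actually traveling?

11 hours 5 minutes

Departure in UTC: 20:45 + 3:00 = 23:45 on Aug 10.
Arrival in UTC: 16:20 − 5:30 = 10:50 on Aug 11.
Elapsed = 10:50 − 23:45 (+1 day) = 11 hours 5 minutes.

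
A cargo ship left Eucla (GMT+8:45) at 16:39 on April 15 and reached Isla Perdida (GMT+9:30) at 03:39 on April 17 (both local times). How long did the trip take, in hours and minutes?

34 hours 15 minutes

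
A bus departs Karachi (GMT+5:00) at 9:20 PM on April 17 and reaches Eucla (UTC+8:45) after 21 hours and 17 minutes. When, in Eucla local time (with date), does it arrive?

Convert departure to UTC: 9:20 PM − 5:00 = 4:20 PM UTC on Apr 17.
Add 21 hours and 17 minutes travel time → 1:37 PM UTC (Apr 18).
Eucla is UTC+8:45, so local arrival = 1:37 PM + 8:45 = 10:22 PM on Apr 18.

10:22 PM on April 18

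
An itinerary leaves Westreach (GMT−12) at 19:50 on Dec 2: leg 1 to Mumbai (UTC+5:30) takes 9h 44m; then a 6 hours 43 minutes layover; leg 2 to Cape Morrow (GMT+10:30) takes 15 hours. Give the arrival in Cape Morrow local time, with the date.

Convert departure to UTC: 19:50 + 12:00 = 07:50 UTC on Dec 3.
Add 9 hours and 44 minutes leg 1 → 17:34 UTC.
Add 6 hours 43 minutes layover in Mumbai → 00:17 UTC (Dec 4).
Add 15 hours leg 2 → 15:17 UTC.
Cape Morrow is UTC+10:30, so local arrival = 15:17 + 10:30 = 01:47 on Dec 5.

01:47 on December 5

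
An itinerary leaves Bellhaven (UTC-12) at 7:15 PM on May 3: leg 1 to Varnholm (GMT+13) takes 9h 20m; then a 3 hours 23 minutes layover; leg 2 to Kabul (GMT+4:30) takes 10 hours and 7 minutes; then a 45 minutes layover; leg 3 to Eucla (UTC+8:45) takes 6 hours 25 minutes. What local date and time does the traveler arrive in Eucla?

10:00 PM on May 5

Convert departure to UTC: 7:15 PM + 12:00 = 7:15 AM UTC on May 4.
Add 9 hours and 20 minutes leg 1 → 4:35 PM UTC.
Add 3 hours 23 minutes layover in Varnholm → 7:58 PM UTC.
Add 10 hours and 7 minutes leg 2 → 6:05 AM UTC (May 5).
Add 45 minutes layover in Kabul → 6:50 AM UTC.
Add 6 hours and 25 minutes leg 3 → 1:15 PM UTC.
Eucla is UTC+8:45, so local arrival = 1:15 PM + 8:45 = 10:00 PM on May 5.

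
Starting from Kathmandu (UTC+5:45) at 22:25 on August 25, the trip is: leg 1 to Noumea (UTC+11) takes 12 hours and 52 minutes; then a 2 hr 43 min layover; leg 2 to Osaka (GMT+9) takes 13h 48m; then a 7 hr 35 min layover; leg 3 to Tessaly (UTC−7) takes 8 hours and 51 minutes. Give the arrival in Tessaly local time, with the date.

Convert departure to UTC: 22:25 − 5:45 = 16:40 UTC on Aug 25.
Add 12 hours 52 minutes leg 1 → 05:32 UTC (Aug 26).
Add 2 hours 43 minutes layover in Noumea → 08:15 UTC.
Add 13 hours and 48 minutes leg 2 → 22:03 UTC.
Add 7 hours and 35 minutes layover in Osaka → 05:38 UTC (Aug 27).
Add 8 hours and 51 minutes leg 3 → 14:29 UTC.
Tessaly is UTC−7:00, so local arrival = 14:29 − 7:00 = 07:29 on Aug 27.

07:29 on Aug 27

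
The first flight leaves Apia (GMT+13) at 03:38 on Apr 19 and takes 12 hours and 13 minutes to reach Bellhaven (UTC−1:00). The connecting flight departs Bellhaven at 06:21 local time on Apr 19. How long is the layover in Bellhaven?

Convert departure to UTC: 03:38 − 13:00 = 14:38 UTC on Apr 18.
Add 12 hours and 13 minutes flight time → 02:51 UTC (Apr 19).
Bellhaven is UTC−1:00, so local arrival = 02:51 − 1:00 = 01:51 on Apr 19.
Layover = 06:21 − 01:51 = 4 hours 30 minutes.

4 hours 30 minutes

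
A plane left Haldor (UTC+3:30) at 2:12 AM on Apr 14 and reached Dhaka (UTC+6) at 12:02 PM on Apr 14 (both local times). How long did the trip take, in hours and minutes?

7 hours 20 minutes

Departure in UTC: 2:12 AM − 3:30 = 10:42 PM on Apr 13.
Arrival in UTC: 12:02 PM − 6:00 = 6:02 AM on Apr 14.
Elapsed = 6:02 AM − 10:42 PM (+1 day) = 7 hours 20 minutes.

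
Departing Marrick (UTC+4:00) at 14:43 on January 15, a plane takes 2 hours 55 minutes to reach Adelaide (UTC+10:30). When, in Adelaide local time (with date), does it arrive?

Convert departure to UTC: 14:43 − 4:00 = 10:43 UTC on Jan 15.
Add 2 hours 55 minutes travel time → 13:38 UTC.
Adelaide is UTC+10:30, so local arrival = 13:38 + 10:30 = 00:08 on Jan 16.

00:08 on January 16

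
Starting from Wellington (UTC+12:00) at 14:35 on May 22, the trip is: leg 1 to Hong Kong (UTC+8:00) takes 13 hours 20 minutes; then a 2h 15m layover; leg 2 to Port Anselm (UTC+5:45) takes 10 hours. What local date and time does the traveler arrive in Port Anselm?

09:55 on May 23

Convert departure to UTC: 14:35 − 12:00 = 02:35 UTC on May 22.
Add 13 hours and 20 minutes leg 1 → 15:55 UTC.
Add 2 hours 15 minutes layover in Hong Kong → 18:10 UTC.
Add 10 hours leg 2 → 04:10 UTC (May 23).
Port Anselm is UTC+5:45, so local arrival = 04:10 + 5:45 = 09:55 on May 23.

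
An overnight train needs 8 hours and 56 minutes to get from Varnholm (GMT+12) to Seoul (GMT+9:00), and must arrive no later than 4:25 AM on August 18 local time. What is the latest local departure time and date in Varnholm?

10:29 PM on Aug 17

Target arrival in UTC: 4:25 AM − 9:00 = 7:25 PM on Aug 17.
Subtract 8 hours 56 minutes → departure 10:29 AM UTC on Aug 17.
Varnholm is UTC+12:00: 10:29 AM + 12:00 = 10:29 PM on Aug 17.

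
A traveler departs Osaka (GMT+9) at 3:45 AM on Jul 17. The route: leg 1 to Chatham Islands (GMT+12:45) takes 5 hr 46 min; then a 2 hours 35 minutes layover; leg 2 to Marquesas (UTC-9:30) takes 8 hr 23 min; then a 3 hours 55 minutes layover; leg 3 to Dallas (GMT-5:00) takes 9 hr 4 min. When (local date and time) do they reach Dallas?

7:28 PM on Jul 17

Convert departure to UTC: 3:45 AM − 9:00 = 6:45 PM UTC on Jul 16.
Add 5 hours 46 minutes leg 1 → 12:31 AM UTC (Jul 17).
Add 2 hours and 35 minutes layover in Chatham Islands → 3:06 AM UTC.
Add 8 hours 23 minutes leg 2 → 11:29 AM UTC.
Add 3 hours 55 minutes layover in Marquesas → 3:24 PM UTC.
Add 9 hours and 4 minutes leg 3 → 12:28 AM UTC (Jul 18).
Dallas is UTC−5:00, so local arrival = 12:28 AM − 5:00 = 7:28 PM on Jul 17.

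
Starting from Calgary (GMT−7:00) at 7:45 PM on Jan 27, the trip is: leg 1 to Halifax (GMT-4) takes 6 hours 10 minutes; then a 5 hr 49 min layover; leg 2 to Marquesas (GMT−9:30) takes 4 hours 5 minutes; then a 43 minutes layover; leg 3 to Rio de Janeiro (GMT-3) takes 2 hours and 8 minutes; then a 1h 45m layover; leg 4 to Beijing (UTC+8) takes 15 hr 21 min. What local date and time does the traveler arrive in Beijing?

Convert departure to UTC: 7:45 PM + 7:00 = 2:45 AM UTC on Jan 28.
Add 6 hours and 10 minutes leg 1 → 8:55 AM UTC.
Add 5 hours and 49 minutes layover in Halifax → 2:44 PM UTC.
Add 4 hours 5 minutes leg 2 → 6:49 PM UTC.
Add 43 minutes layover in Marquesas → 7:32 PM UTC.
Add 2 hours 8 minutes leg 3 → 9:40 PM UTC.
Add 1 hour and 45 minutes layover in Rio de Janeiro → 11:25 PM UTC.
Add 15 hours 21 minutes leg 4 → 2:46 PM UTC (Jan 29).
Beijing is UTC+8:00, so local arrival = 2:46 PM + 8:00 = 10:46 PM on Jan 29.

10:46 PM on Jan 29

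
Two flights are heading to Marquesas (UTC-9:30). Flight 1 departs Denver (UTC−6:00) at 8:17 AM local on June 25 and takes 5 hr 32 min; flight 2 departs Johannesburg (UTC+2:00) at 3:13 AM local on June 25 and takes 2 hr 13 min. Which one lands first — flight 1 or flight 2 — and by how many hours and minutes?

the second, by 16 hours 23 minutes

Flight 1 in UTC: 8:17 AM + 6:00 = 2:17 PM on Jun 25.
+5 hours 32 minutes → arrive 7:49 PM UTC on Jun 25.
Flight 2 in UTC: 3:13 AM − 2:00 = 1:13 AM on Jun 25.
+2 hours 13 minutes → arrive 3:26 AM UTC on Jun 25.
Flight 2 lands earlier by 16 hours 23 minutes.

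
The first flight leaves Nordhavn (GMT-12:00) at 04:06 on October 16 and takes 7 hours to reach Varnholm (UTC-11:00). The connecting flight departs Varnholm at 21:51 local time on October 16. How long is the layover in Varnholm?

Convert departure to UTC: 04:06 + 12:00 = 16:06 UTC on Oct 16.
Add 7 hours flight time → 23:06 UTC.
Varnholm is UTC−11:00, so local arrival = 23:06 − 11:00 = 12:06 on Oct 16.
Layover = 21:51 − 12:06 = 9 hours 45 minutes.

9 hours 45 minutes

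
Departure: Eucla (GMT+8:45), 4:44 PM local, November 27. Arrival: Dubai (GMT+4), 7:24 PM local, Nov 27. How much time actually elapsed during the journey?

Departure in UTC: 4:44 PM − 8:45 = 7:59 AM on Nov 27.
Arrival in UTC: 7:24 PM − 4:00 = 3:24 PM on Nov 27.
Elapsed = 3:24 PM − 7:59 AM = 7 hours 25 minutes.

7 hours 25 minutes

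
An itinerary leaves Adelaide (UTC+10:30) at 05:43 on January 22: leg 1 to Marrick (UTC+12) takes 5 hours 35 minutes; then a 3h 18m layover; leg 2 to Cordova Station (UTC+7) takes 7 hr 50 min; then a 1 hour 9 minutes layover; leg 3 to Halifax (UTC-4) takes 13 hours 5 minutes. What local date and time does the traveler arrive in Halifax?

22:10 on Jan 22

Convert departure to UTC: 05:43 − 10:30 = 19:13 UTC on Jan 21.
Add 5 hours and 35 minutes leg 1 → 00:48 UTC (Jan 22).
Add 3 hours and 18 minutes layover in Marrick → 04:06 UTC.
Add 7 hours 50 minutes leg 2 → 11:56 UTC.
Add 1 hour and 9 minutes layover in Cordova Station → 13:05 UTC.
Add 13 hours and 5 minutes leg 3 → 02:10 UTC (Jan 23).
Halifax is UTC−4:00, so local arrival = 02:10 − 4:00 = 22:10 on Jan 22.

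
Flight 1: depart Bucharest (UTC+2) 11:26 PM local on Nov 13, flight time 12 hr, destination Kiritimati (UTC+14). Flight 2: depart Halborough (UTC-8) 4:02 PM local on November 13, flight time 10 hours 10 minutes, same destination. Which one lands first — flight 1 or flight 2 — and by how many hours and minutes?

Flight 1 in UTC: 11:26 PM − 2:00 = 9:26 PM on Nov 13.
+12 hours → arrive 9:26 AM UTC on Nov 14.
Flight 2 in UTC: 4:02 PM + 8:00 = 12:02 AM on Nov 14.
+10 hours and 10 minutes → arrive 10:12 AM UTC on Nov 14.
Flight 1 lands earlier by 46 minutes.

the first, by 46 minutes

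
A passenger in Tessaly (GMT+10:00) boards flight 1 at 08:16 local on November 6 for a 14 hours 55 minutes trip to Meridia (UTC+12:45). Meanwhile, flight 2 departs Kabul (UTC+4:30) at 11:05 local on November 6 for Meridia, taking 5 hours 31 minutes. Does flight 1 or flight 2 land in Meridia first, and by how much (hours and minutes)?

the second, by 1 hour 5 minutes

Flight 1 in UTC: 08:16 − 10:00 = 22:16 on Nov 5.
+14 hours and 55 minutes → arrive 13:11 UTC on Nov 6.
Flight 2 in UTC: 11:05 − 4:30 = 06:35 on Nov 6.
+5 hours and 31 minutes → arrive 12:06 UTC on Nov 6.
Flight 2 lands earlier by 1 hour 5 minutes.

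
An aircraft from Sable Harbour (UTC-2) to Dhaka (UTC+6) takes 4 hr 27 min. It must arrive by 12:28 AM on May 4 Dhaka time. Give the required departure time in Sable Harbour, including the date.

Target arrival in UTC: 12:28 AM − 6:00 = 6:28 PM on May 3.
Subtract 4 hours 27 minutes → departure 2:01 PM UTC on May 3.
Sable Harbour is UTC−2:00: 2:01 PM − 2:00 = 12:01 PM on May 3.

12:01 PM on May 3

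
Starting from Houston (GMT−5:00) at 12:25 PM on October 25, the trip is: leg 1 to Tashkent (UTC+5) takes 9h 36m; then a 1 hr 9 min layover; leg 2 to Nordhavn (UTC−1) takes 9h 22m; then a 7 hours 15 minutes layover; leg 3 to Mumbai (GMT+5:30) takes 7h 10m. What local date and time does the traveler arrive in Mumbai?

9:27 AM on October 27

Convert departure to UTC: 12:25 PM + 5:00 = 5:25 PM UTC on Oct 25.
Add 9 hours 36 minutes leg 1 → 3:01 AM UTC (Oct 26).
Add 1 hour 9 minutes layover in Tashkent → 4:10 AM UTC.
Add 9 hours 22 minutes leg 2 → 1:32 PM UTC.
Add 7 hours 15 minutes layover in Nordhavn → 8:47 PM UTC.
Add 7 hours 10 minutes leg 3 → 3:57 AM UTC (Oct 27).
Mumbai is UTC+5:30, so local arrival = 3:57 AM + 5:30 = 9:27 AM on Oct 27.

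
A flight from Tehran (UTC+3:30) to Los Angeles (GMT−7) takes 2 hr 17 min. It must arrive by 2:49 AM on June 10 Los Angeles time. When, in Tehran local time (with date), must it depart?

Target arrival in UTC: 2:49 AM + 7:00 = 9:49 AM on Jun 10.
Subtract 2 hours and 17 minutes → departure 7:32 AM UTC on Jun 10.
Tehran is UTC+3:30: 7:32 AM + 3:30 = 11:02 AM on Jun 10.

11:02 AM on Jun 10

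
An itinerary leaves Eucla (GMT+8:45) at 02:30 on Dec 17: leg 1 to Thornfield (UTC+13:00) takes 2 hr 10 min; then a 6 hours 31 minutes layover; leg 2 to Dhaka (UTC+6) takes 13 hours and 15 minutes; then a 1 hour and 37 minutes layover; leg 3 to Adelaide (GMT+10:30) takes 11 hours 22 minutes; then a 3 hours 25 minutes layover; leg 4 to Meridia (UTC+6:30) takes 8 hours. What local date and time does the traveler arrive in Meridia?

22:35 on Dec 18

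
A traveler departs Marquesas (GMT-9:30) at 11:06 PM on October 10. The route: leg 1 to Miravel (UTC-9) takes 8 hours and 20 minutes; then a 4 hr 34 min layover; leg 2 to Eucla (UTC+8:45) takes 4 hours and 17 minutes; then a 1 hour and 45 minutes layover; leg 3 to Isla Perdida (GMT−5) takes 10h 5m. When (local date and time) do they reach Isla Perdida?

Convert departure to UTC: 11:06 PM + 9:30 = 8:36 AM UTC on Oct 11.
Add 8 hours 20 minutes leg 1 → 4:56 PM UTC.
Add 4 hours 34 minutes layover in Miravel → 9:30 PM UTC.
Add 4 hours 17 minutes leg 2 → 1:47 AM UTC (Oct 12).
Add 1 hour and 45 minutes layover in Eucla → 3:32 AM UTC.
Add 10 hours 5 minutes leg 3 → 1:37 PM UTC.
Isla Perdida is UTC−5:00, so local arrival = 1:37 PM − 5:00 = 8:37 AM on Oct 12.

8:37 AM on October 12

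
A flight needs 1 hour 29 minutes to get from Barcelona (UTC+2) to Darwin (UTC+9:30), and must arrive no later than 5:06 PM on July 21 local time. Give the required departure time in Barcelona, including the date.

Target arrival in UTC: 5:06 PM − 9:30 = 7:36 AM on Jul 21.
Subtract 1 hour and 29 minutes → departure 6:07 AM UTC on Jul 21.
Barcelona is UTC+2:00: 6:07 AM + 2:00 = 8:07 AM on Jul 21.

8:07 AM on July 21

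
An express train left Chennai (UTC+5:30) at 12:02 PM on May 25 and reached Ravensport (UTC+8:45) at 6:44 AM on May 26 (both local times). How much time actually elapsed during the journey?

15 hours 27 minutes

Departure in UTC: 12:02 PM − 5:30 = 6:32 AM on May 25.
Arrival in UTC: 6:44 AM − 8:45 = 9:59 PM on May 25.
Elapsed = 9:59 PM − 6:32 AM = 15 hours 27 minutes.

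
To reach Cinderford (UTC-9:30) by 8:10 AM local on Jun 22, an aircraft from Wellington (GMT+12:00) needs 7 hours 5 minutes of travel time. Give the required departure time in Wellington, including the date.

10:35 PM on June 22

Target arrival in UTC: 8:10 AM + 9:30 = 5:40 PM on Jun 22.
Subtract 7 hours 5 minutes → departure 10:35 AM UTC on Jun 22.
Wellington is UTC+12:00: 10:35 AM + 12:00 = 10:35 PM on Jun 22.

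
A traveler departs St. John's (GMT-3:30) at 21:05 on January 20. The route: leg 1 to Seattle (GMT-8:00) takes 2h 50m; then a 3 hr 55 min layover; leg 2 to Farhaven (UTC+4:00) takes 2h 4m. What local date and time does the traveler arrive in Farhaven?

13:24 on Jan 21

Convert departure to UTC: 21:05 + 3:30 = 00:35 UTC on Jan 21.
Add 2 hours 50 minutes leg 1 → 03:25 UTC.
Add 3 hours and 55 minutes layover in Seattle → 07:20 UTC.
Add 2 hours 4 minutes leg 2 → 09:24 UTC.
Farhaven is UTC+4:00, so local arrival = 09:24 + 4:00 = 13:24 on Jan 21.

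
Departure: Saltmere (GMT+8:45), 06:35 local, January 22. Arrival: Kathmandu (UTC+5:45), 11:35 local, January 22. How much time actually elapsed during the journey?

8 hours

Departure in UTC: 06:35 − 8:45 = 21:50 on Jan 21.
Arrival in UTC: 11:35 − 5:45 = 05:50 on Jan 22.
Elapsed = 05:50 − 21:50 (+1 day) = 8 hours.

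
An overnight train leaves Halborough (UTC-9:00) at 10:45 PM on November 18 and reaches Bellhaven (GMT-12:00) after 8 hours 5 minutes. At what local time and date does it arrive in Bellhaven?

3:50 AM on Nov 19

Convert departure to UTC: 10:45 PM + 9:00 = 7:45 AM UTC on Nov 19.
Add 8 hours and 5 minutes travel time → 3:50 PM UTC.
Bellhaven is UTC−12:00, so local arrival = 3:50 PM − 12:00 = 3:50 AM on Nov 19.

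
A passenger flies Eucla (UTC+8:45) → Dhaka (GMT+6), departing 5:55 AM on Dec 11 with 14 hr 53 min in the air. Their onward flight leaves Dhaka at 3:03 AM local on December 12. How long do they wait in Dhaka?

9 hours

Convert departure to UTC: 5:55 AM − 8:45 = 9:10 PM UTC on Dec 10.
Add 14 hours and 53 minutes flight time → 12:03 PM UTC (Dec 11).
Dhaka is UTC+6:00, so local arrival = 12:03 PM + 6:00 = 6:03 PM on Dec 11.
Layover = 3:03 AM − 6:03 PM (+1 day) = 9 hours.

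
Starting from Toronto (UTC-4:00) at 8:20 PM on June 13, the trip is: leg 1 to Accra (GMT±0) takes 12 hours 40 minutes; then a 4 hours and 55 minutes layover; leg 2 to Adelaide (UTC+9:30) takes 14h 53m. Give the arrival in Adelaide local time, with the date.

Convert departure to UTC: 8:20 PM + 4:00 = 12:20 AM UTC on Jun 14.
Add 12 hours 40 minutes leg 1 → 1:00 PM UTC.
Add 4 hours and 55 minutes layover in Accra → 5:55 PM UTC.
Add 14 hours and 53 minutes leg 2 → 8:48 AM UTC (Jun 15).
Adelaide is UTC+9:30, so local arrival = 8:48 AM + 9:30 = 6:18 PM on Jun 15.

6:18 PM on Jun 15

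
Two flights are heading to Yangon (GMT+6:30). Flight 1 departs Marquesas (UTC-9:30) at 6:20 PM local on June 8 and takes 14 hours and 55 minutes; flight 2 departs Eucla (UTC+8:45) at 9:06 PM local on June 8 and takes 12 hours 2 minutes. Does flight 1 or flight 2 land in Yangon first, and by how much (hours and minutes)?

Flight 1 in UTC: 6:20 PM + 9:30 = 3:50 AM on Jun 9.
+14 hours and 55 minutes → arrive 6:45 PM UTC on Jun 9.
Flight 2 in UTC: 9:06 PM − 8:45 = 12:21 PM on Jun 8.
+12 hours and 2 minutes → arrive 12:23 AM UTC on Jun 9.
Flight 2 lands earlier by 18 hours 22 minutes.

the second, by 18 hours 22 minutes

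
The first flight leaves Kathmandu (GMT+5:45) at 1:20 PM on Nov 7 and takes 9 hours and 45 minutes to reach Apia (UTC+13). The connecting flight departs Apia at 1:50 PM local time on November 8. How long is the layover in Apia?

7 hours 30 minutes

Convert departure to UTC: 1:20 PM − 5:45 = 7:35 AM UTC on Nov 7.
Add 9 hours and 45 minutes flight time → 5:20 PM UTC.
Apia is UTC+13:00, so local arrival = 5:20 PM + 13:00 = 6:20 AM on Nov 8.
Layover = 1:50 PM − 6:20 AM = 7 hours 30 minutes.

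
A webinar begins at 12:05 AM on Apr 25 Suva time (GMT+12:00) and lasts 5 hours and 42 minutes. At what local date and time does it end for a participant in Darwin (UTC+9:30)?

3:17 AM on April 25

Darwin is 2:30 behind Suva.
After 5 hours 42 minutes it is 5:47 AM in Suva.
Shift by the zone difference: 5:47 AM − 2:30 = 3:17 AM on Apr 25 in Darwin.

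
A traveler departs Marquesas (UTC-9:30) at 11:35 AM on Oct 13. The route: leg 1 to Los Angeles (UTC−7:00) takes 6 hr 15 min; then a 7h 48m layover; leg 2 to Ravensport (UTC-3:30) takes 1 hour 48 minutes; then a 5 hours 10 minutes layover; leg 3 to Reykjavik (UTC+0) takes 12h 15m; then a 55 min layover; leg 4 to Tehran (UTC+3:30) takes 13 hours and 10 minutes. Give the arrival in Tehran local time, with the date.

11:56 PM on October 15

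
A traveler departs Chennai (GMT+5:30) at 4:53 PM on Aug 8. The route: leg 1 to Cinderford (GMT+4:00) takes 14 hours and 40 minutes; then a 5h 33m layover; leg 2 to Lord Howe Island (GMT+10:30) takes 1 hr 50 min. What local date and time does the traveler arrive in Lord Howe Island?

7:56 PM on Aug 9

Convert departure to UTC: 4:53 PM − 5:30 = 11:23 AM UTC on Aug 8.
Add 14 hours and 40 minutes leg 1 → 2:03 AM UTC (Aug 9).
Add 5 hours and 33 minutes layover in Cinderford → 7:36 AM UTC.
Add 1 hour 50 minutes leg 2 → 9:26 AM UTC.
Lord Howe Island is UTC+10:30, so local arrival = 9:26 AM + 10:30 = 7:56 PM on Aug 9.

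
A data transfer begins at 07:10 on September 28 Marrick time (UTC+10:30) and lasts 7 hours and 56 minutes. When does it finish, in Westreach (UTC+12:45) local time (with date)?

17:21 on Sep 28

Convert start to UTC: 07:10 − 10:30 = 20:40 UTC on Sep 27.
Add 7 hours 56 minutes duration → 04:36 UTC (Sep 28).
Westreach is UTC+12:45, so local end time = 04:36 + 12:45 = 17:21 on Sep 28.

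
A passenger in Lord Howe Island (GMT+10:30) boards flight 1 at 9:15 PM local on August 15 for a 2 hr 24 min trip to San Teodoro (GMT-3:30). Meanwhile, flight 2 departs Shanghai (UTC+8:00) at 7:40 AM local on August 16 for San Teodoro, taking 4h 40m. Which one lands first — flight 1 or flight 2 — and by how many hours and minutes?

the first, by 15 hours 11 minutes

Flight 1 in UTC: 9:15 PM − 10:30 = 10:45 AM on Aug 15.
+2 hours and 24 minutes → arrive 1:09 PM UTC on Aug 15.
Flight 2 in UTC: 7:40 AM − 8:00 = 11:40 PM on Aug 15.
+4 hours 40 minutes → arrive 4:20 AM UTC on Aug 16.
Flight 1 lands earlier by 15 hours 11 minutes.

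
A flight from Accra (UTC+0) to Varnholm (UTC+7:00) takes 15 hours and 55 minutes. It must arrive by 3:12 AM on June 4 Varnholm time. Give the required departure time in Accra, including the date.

Target arrival in UTC: 3:12 AM − 7:00 = 8:12 PM on Jun 3.
Subtract 15 hours 55 minutes → departure 4:17 AM UTC on Jun 3.
Accra is UTC+0, so departure is 4:17 AM on Jun 3.

4:17 AM on Jun 3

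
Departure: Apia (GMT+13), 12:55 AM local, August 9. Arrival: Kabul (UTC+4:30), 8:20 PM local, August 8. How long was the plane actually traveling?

Departure in UTC: 12:55 AM − 13:00 = 11:55 AM on Aug 8.
Arrival in UTC: 8:20 PM − 4:30 = 3:50 PM on Aug 8.
Elapsed = 3:50 PM − 11:55 AM = 3 hours 55 minutes.

3 hours 55 minutes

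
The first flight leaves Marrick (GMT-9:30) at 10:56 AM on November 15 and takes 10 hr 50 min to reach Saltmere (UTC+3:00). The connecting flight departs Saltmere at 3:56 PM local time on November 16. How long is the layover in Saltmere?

5 hours 40 minutes

Convert departure to UTC: 10:56 AM + 9:30 = 8:26 PM UTC on Nov 15.
Add 10 hours and 50 minutes flight time → 7:16 AM UTC (Nov 16).
Saltmere is UTC+3:00, so local arrival = 7:16 AM + 3:00 = 10:16 AM on Nov 16.
Layover = 3:56 PM − 10:16 AM = 5 hours 40 minutes.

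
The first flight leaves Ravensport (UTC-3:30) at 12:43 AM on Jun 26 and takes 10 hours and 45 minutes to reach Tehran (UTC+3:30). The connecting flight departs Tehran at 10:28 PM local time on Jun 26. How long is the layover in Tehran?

4 hours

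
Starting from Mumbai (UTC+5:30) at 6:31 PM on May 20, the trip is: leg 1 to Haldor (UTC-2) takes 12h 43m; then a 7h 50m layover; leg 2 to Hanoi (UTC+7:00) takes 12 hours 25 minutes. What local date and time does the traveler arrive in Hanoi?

Convert departure to UTC: 6:31 PM − 5:30 = 1:01 PM UTC on May 20.
Add 12 hours 43 minutes leg 1 → 1:44 AM UTC (May 21).
Add 7 hours and 50 minutes layover in Haldor → 9:34 AM UTC.
Add 12 hours and 25 minutes leg 2 → 9:59 PM UTC.
Hanoi is UTC+7:00, so local arrival = 9:59 PM + 7:00 = 4:59 AM on May 22.

4:59 AM on May 22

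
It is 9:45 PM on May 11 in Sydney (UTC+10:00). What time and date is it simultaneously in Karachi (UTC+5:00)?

4:45 PM on May 11

In UTC: 9:45 PM − 10:00 = 11:45 AM on May 11.
Karachi is UTC+5:00: 11:45 AM + 5:00 = 4:45 PM on May 11.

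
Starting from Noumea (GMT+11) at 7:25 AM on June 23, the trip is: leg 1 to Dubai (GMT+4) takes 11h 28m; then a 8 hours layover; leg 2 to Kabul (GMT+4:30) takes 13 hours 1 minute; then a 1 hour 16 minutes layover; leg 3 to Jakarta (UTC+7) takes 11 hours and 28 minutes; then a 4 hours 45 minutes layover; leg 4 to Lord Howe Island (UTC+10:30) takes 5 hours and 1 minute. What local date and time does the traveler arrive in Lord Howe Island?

1:54 PM on June 25

Convert departure to UTC: 7:25 AM − 11:00 = 8:25 PM UTC on Jun 22.
Add 11 hours 28 minutes leg 1 → 7:53 AM UTC (Jun 23).
Add 8 hours layover in Dubai → 3:53 PM UTC.
Add 13 hours 1 minute leg 2 → 4:54 AM UTC (Jun 24).
Add 1 hour 16 minutes layover in Kabul → 6:10 AM UTC.
Add 11 hours and 28 minutes leg 3 → 5:38 PM UTC.
Add 4 hours and 45 minutes layover in Jakarta → 10:23 PM UTC.
Add 5 hours and 1 minute leg 4 → 3:24 AM UTC (Jun 25).
Lord Howe Island is UTC+10:30, so local arrival = 3:24 AM + 10:30 = 1:54 PM on Jun 25.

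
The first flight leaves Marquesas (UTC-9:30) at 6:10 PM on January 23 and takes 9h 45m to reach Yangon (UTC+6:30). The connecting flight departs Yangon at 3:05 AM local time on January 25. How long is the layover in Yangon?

7 hours 10 minutes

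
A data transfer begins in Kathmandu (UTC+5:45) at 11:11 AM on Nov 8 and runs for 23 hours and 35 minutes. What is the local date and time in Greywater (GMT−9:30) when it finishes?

7:31 PM on Nov 8

Greywater is 15:15 behind Kathmandu.
After 23 hours and 35 minutes it is 10:46 AM (Nov 9) in Kathmandu.
Shift by the zone difference: 10:46 AM − 15:15 = 7:31 PM on Nov 8 in Greywater.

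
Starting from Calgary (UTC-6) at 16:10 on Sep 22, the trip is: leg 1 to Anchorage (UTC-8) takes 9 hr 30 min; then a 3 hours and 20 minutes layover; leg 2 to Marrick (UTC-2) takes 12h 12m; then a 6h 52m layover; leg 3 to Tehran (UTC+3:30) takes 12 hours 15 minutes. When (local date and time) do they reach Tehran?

21:49 on September 24

Convert departure to UTC: 16:10 + 6:00 = 22:10 UTC on Sep 22.
Add 9 hours and 30 minutes leg 1 → 07:40 UTC (Sep 23).
Add 3 hours 20 minutes layover in Anchorage → 11:00 UTC.
Add 12 hours and 12 minutes leg 2 → 23:12 UTC.
Add 6 hours and 52 minutes layover in Marrick → 06:04 UTC (Sep 24).
Add 12 hours 15 minutes leg 3 → 18:19 UTC.
Tehran is UTC+3:30, so local arrival = 18:19 + 3:30 = 21:49 on Sep 24.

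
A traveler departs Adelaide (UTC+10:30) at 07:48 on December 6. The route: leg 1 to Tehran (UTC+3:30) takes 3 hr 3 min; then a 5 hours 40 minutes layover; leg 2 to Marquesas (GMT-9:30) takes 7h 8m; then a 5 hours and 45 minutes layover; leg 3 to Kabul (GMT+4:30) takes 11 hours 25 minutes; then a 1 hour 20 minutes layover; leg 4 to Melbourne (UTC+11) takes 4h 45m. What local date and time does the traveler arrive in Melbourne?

23:24 on December 7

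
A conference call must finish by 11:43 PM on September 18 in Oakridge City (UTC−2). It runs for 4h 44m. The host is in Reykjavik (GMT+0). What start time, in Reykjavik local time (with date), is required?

8:59 PM on September 18

Target end time in UTC: 11:43 PM + 2:00 = 1:43 AM on Sep 19.
Subtract 4 hours and 44 minutes → start 8:59 PM UTC on Sep 18.
Reykjavik is UTC+0, so start is 8:59 PM on Sep 18.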